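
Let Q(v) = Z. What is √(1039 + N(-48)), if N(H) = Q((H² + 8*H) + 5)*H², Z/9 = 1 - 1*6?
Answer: I*√102641 ≈ 320.38*I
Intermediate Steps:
Z = -45 (Z = 9*(1 - 1*6) = 9*(1 - 6) = 9*(-5) = -45)
Q(v) = -45
N(H) = -45*H²
√(1039 + N(-48)) = √(1039 - 45*(-48)²) = √(1039 - 45*2304) = √(1039 - 103680) = √(-102641) = I*√102641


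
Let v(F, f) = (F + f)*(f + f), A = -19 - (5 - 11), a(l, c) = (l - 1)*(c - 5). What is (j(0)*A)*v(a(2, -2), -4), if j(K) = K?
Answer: 0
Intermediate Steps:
a(l, c) = (-1 + l)*(-5 + c)
A = -13 (A = -19 - 1*(-6) = -19 + 6 = -13)
v(F, f) = 2*f*(F + f) (v(F, f) = (F + f)*(2*f) = 2*f*(F + f))
(j(0)*A)*v(a(2, -2), -4) = (0*(-13))*(2*(-4)*((5 - 1*(-2) - 5*2 - 2*2) - 4)) = 0*(2*(-4)*((5 + 2 - 10 - 4) - 4)) = 0*(2*(-4)*(-7 - 4)) = 0*(2*(-4)*(-11)) = 0*88 = 0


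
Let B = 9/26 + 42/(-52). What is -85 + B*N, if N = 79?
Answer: -1579/13 ≈ -121.46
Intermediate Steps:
B = -6/13 (B = 9*(1/26) + 42*(-1/52) = 9/26 - 21/26 = -6/13 ≈ -0.46154)
-85 + B*N = -85 - 6/13*79 = -85 - 474/13 = -1579/13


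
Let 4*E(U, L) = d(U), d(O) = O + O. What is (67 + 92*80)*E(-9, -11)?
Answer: -66843/2 ≈ -33422.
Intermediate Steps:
d(O) = 2*O
E(U, L) = U/2 (E(U, L) = (2*U)/4 = U/2)
(67 + 92*80)*E(-9, -11) = (67 + 92*80)*((½)*(-9)) = (67 + 7360)*(-9/2) = 7427*(-9/2) = -66843/2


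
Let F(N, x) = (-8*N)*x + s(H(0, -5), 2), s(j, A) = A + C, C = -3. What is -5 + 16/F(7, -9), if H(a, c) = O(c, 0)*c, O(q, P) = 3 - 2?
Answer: -2499/503 ≈ -4.9682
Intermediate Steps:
O(q, P) = 1
H(a, c) = c (H(a, c) = 1*c = c)
s(j, A) = -3 + A (s(j, A) = A - 3 = -3 + A)
F(N, x) = -1 - 8*N*x (F(N, x) = (-8*N)*x + (-3 + 2) = -8*N*x - 1 = -1 - 8*N*x)
-5 + 16/F(7, -9) = -5 + 16/(-1 - 8*7*(-9)) = -5 + 16/(-1 + 504) = -5 + 16/503 = -2499/503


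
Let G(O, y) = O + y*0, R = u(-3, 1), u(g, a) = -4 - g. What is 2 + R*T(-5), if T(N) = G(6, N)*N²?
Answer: -148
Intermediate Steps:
R = -1 (R = -4 - 1*(-3) = -4 + 3 = -1)
G(O, y) = O (G(O, y) = O + 0 = O)
T(N) = 6*N²
2 + R*T(-5) = 2 - 6*(-5)² = 2 - 6*25 = 2 - 1*150 = 2 - 150 = -148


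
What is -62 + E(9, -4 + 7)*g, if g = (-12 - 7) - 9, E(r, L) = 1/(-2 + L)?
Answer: -90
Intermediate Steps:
g = -28 (g = -19 - 9 = -28)
-62 + E(9, -4 + 7)*g = -62 - 28/(-2 + (-4 + 7)) = -62 - 28/(-2 + 3) = -62 - 28/1 = -62 + 1*(-28) = -62 - 28 = -90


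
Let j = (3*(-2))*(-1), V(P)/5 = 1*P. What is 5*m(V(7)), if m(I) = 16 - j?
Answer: 50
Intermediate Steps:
V(P) = 5*P (V(P) = 5*(1*P) = 5*P)
j = 6 (j = -6*(-1) = 6)
m(I) = 10 (m(I) = 16 - 1*6 = 16 - 6 = 10)
5*m(V(7)) = 5*10 = 50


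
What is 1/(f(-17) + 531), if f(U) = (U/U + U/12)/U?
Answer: 204/108329 ≈ 0.0018832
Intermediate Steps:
f(U) = (1 + U/12)/U (f(U) = (1 + U*(1/12))/U = (1 + U/12)/U)
1/(f(-17) + 531) = 1/((1/12)*(12 - 17)/(-17) + 531) = 1/((1/12)*(-1/17)*(-5) + 531) = 1/(5/204 + 531) = 1/(108329/204) = 204/108329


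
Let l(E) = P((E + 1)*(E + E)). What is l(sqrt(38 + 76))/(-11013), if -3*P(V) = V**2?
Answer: 17480/11013 + 304*sqrt(114)/11013 ≈ 1.8819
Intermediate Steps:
P(V) = -V**2/3
l(E) = -4*E**2*(1 + E)**2/3 (l(E) = -(E + 1)**2*(E + E)**2/3 = -4*E**2*(1 + E)**2/3)
l(sqrt(38 + 76))/(-11013) = -4*(sqrt(38 + 76))**2*(1 + sqrt(38 + 76))**2/3/(-11013) = -4*(sqrt(114))**2*(1 + sqrt(114))**2/3*(-1/11013) = -4/3*114*(1 + sqrt(114))**2*(-1/11013) = -152*(1 + sqrt(114))**2*(-1/11013) = 152*(1 + sqrt(114))**2/11013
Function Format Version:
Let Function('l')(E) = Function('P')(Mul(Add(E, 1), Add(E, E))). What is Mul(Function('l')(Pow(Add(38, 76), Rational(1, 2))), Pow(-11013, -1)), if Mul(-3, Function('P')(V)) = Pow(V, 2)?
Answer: Add(Rational(17480, 11013), Mul(Rational(304, 11013), Pow(114, Rational(1, 2)))) ≈ 1.8819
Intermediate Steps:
Function('P')(V) = Mul(Rational(-1, 3), Pow(V, 2))
Function('l')(E) = Mul(Rational(-4, 3), Pow(E, 2), Pow(Add(1, E), 2)) (Function('l')(E) = Mul(Rational(-1, 3), Pow(Mul(Add(E, 1), Add(E, E)), 2)) = Mul(Rational(-1, 3), Pow(Mul(Add(1, E), Mul(2, E)), 2)) = Mul(Rational(-1, 3), Pow(Mul(2, E, Add(1, E)), 2)) = Mul(Rational(-1, 3), Mul(4, Pow(E, 2), Pow(Add(1, E), 2))) = Mul(Rational(-4, 3), Pow(E, 2), Pow(Add(1, E), 2)))
Mul(Function('l')(Pow(Add(38, 76), Rational(1, 2))), Pow(-11013, -1)) = Mul(Mul(Rational(-4, 3), Pow(Pow(Add(38, 76), Rational(1, 2)), 2), Pow(Add(1, Pow(Add(38, 76), Rational(1, 2))), 2)), Pow(-11013, -1)) = Mul(Mul(Rational(-4, 3), Pow(Pow(114, Rational(1, 2)), 2), Pow(Add(1, Pow(114, Rational(1, 2))), 2)), Rational(-1, 11013)) = Mul(Mul(Rational(-4, 3), 114, Pow(Add(1, Pow(114, Rational(1, 2))), 2)), Rational(-1, 11013)) = Mul(Mul(-152, Pow(Add(1, Pow(114, Rational(1, 2))), 2)), Rational(-1, 11013)) = Mul(Rational(152, 11013), Pow(Add(1, Pow(114, Rational(1, 2))), 2))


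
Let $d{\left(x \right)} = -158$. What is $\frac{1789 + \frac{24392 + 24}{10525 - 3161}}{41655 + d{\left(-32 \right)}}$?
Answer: $\frac{471379}{10913711} \approx 0.043191$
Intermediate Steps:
$\frac{1789 + \frac{24392 + 24}{10525 - 3161}}{41655 + d{\left(-32 \right)}} = \frac{1789 + \frac{24392 + 24}{10525 - 3161}}{41655 - 158} = \frac{1789 + \frac{24416}{7364}}{41497} = \left(1789 + 24416 \cdot \frac{1}{7364}\right) \frac{1}{41497} = \left(1789 + \frac{872}{263}\right) \frac{1}{41497} = \frac{471379}{263} \cdot \frac{1}{41497} = \frac{471379}{10913711}$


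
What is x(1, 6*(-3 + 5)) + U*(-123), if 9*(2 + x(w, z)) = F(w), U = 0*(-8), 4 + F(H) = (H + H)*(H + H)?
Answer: -2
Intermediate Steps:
F(H) = -4 + 4*H² (F(H) = -4 + (H + H)*(H + H) = -4 + (2*H)*(2*H) = -4 + 4*H²)
U = 0
x(w, z) = -22/9 + 4*w²/9 (x(w, z) = -2 + (-4 + 4*w²)/9 = -2 + (-4/9 + 4*w²/9) = -22/9 + 4*w²/9)
x(1, 6*(-3 + 5)) + U*(-123) = (-22/9 + (4/9)*1²) + 0*(-123) = (-22/9 + (4/9)*1) + 0 = (-22/9 + 4/9) + 0 = -2 + 0 = -2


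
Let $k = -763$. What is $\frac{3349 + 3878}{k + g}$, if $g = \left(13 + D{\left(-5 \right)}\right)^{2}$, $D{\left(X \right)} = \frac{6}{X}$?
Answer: $- \frac{60225}{5198} \approx -11.586$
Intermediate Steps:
$g = \frac{3481}{25}$ ($g = \left(13 + \frac{6}{-5}\right)^{2} = \left(13 + 6 \left(- \frac{1}{5}\right)\right)^{2} = \left(13 - \frac{6}{5}\right)^{2} = \left(\frac{59}{5}\right)^{2} = \frac{3481}{25} \approx 139.24$)
$\frac{3349 + 3878}{k + g} = \frac{3349 + 3878}{-763 + \frac{3481}{25}} = \frac{7227}{- \frac{15594}{25}} = 7227 \left(- \frac{25}{15594}\right) = - \frac{60225}{5198}$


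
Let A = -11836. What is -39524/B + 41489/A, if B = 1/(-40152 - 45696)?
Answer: 40160214940783/11836 ≈ 3.3931e+9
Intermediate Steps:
B = -1/85848 (B = 1/(-85848) = -1/85848 ≈ -1.1648e-5)
-39524/B + 41489/A = -39524/(-1/85848) + 41489/(-11836) = -39524*(-85848) + 41489*(-1/11836) = 3393056352 - 41489/11836 = 40160214940783/11836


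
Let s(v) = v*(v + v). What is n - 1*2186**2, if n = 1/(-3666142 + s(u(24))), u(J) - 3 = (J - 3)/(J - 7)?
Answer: -5062944778043609/1059504670 ≈ -4.7786e+6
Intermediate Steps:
u(J) = 3 + (-3 + J)/(-7 + J) (u(J) = 3 + (J - 3)/(J - 7) = 3 + (-3 + J)/(-7 + J))
s(v) = 2*v**2 (s(v) = v*(2*v) = 2*v**2)
n = -289/1059504670 (n = 1/(-3666142 + 2*(4*(-6 + 24)/(-7 + 24))**2) = 1/(-3666142 + 2*(4*18/17)**2) = 1/(-3666142 + 2*(4*(1/17)*18)**2) = 1/(-3666142 + 2*(72/17)**2) = 1/(-3666142 + 2*(5184/289)) = 1/(-3666142 + 10368/289) = 1/(-1059504670/289) = -289/1059504670 ≈ -2.7277e-7)
n - 1*2186**2 = -289/1059504670 - 1*2186**2 = -289/1059504670 - 1*4778596 = -289/1059504670 - 4778596 = -5062944778043609/1059504670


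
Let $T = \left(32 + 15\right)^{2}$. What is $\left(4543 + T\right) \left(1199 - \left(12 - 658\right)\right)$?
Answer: $12457440$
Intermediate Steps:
$T = 2209$ ($T = 47^{2} = 2209$)
$\left(4543 + T\right) \left(1199 - \left(12 - 658\right)\right) = \left(4543 + 2209\right) \left(1199 - \left(12 - 658\right)\right) = 6752 \left(1199 - -646\right) = 6752 \left(1199 + \left(-12 + 658\right)\right) = 6752 \left(1199 + 646\right) = 6752 \cdot 1845 = 12457440$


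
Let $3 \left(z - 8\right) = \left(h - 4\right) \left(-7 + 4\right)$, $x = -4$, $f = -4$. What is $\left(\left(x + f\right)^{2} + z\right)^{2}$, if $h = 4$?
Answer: $5184$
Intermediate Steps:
$z = 8$ ($z = 8 + \frac{\left(4 - 4\right) \left(-7 + 4\right)}{3} = 8 + \frac{0 \left(-3\right)}{3} = 8 + \frac{1}{3} \cdot 0 = 8 + 0 = 8$)
$\left(\left(x + f\right)^{2} + z\right)^{2} = \left(\left(-4 - 4\right)^{2} + 8\right)^{2} = \left(\left(-8\right)^{2} + 8\right)^{2} = \left(64 + 8\right)^{2} = 72^{2} = 5184$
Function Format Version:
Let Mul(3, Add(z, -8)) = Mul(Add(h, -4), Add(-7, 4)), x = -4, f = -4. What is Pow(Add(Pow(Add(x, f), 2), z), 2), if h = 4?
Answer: 5184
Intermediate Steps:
z = 8 (z = Add(8, Mul(Rational(1, 3), Mul(Add(4, -4), Add(-7, 4)))) = Add(8, Mul(Rational(1, 3), Mul(0, -3))) = Add(8, Mul(Rational(1, 3), 0)) = Add(8, 0) = 8)
Pow(Add(Pow(Add(x, f), 2), z), 2) = Pow(Add(Pow(Add(-4, -4), 2), 8), 2) = Pow(Add(Pow(-8, 2), 8), 2) = Pow(Add(64, 8), 2) = Pow(72, 2) = 5184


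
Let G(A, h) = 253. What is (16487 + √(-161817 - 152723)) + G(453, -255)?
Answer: 16740 + 2*I*√78635 ≈ 16740.0 + 560.84*I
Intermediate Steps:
(16487 + √(-161817 - 152723)) + G(453, -255) = (16487 + √(-161817 - 152723)) + 253 = (16487 + √(-314540)) + 253 = (16487 + 2*I*√78635) + 253 = 16740 + 2*I*√78635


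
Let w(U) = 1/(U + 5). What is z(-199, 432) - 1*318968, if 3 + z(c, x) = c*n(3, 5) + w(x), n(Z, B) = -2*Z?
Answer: -138868548/437 ≈ -3.1778e+5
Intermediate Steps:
w(U) = 1/(5 + U)
z(c, x) = -3 + 1/(5 + x) - 6*c (z(c, x) = -3 + (c*(-2*3) + 1/(5 + x)) = -3 + (c*(-6) + 1/(5 + x)) = -3 + (-6*c + 1/(5 + x)) = -3 + (1/(5 + x) - 6*c) = -3 + 1/(5 + x) - 6*c)
z(-199, 432) - 1*318968 = (1 - 3*(1 + 2*(-199))*(5 + 432))/(5 + 432) - 1*318968 = (1 - 3*(1 - 398)*437)/437 - 318968 = (1 - 3*(-397)*437)/437 - 318968 = (1 + 520467)/437 - 318968 = (1/437)*520468 - 318968 = 520468/437 - 318968 = -138868548/437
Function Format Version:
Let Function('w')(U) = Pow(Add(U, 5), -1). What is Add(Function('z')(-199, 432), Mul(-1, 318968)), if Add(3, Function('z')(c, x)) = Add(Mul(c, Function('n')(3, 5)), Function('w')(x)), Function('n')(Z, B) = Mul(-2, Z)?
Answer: Rational(-138868548, 437) ≈ -3.1778e+5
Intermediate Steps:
Function('w')(U) = Pow(Add(5, U), -1)
Function('z')(c, x) = Add(-3, Pow(Add(5, x), -1), Mul(-6, c)) (Function('z')(c, x) = Add(-3, Add(Mul(c, Mul(-2, 3)), Pow(Add(5, x), -1))) = Add(-3, Add(Mul(c, -6), Pow(Add(5, x), -1))) = Add(-3, Add(Mul(-6, c), Pow(Add(5, x), -1))) = Add(-3, Add(Pow(Add(5, x), -1), Mul(-6, c))) = Add(-3, Pow(Add(5, x), -1), Mul(-6, c)))
Add(Function('z')(-199, 432), Mul(-1, 318968)) = Add(Mul(Pow(Add(5, 432), -1), Add(1, Mul(-3, Add(1, Mul(2, -199)), Add(5, 432)))), Mul(-1, 318968)) = Add(Mul(Pow(437, -1), Add(1, Mul(-3, Add(1, -398), 437))), -318968) = Add(Mul(Rational(1, 437), Add(1, Mul(-3, -397, 437))), -318968) = Add(Mul(Rational(1, 437), Add(1, 520467)), -318968) = Add(Mul(Rational(1, 437), 520468), -318968) = Add(Rational(520468, 437), -318968) = Rational(-138868548, 437)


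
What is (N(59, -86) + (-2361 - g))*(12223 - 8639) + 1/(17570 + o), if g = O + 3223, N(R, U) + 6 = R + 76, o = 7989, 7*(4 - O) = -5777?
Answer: -575662289919/25559 ≈ -2.2523e+7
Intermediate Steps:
O = 5805/7 (O = 4 - 1/7*(-5777) = 4 + 5777/7 = 5805/7 ≈ 829.29)
N(R, U) = 70 + R (N(R, U) = -6 + (R + 76) = -6 + (76 + R) = 70 + R)
g = 28366/7 (g = 5805/7 + 3223 = 28366/7 ≈ 4052.3)
(N(59, -86) + (-2361 - g))*(12223 - 8639) + 1/(17570 + o) = ((70 + 59) + (-2361 - 1*28366/7))*(12223 - 8639) + 1/(17570 + 7989) = (129 + (-2361 - 28366/7))*3584 + 1/25559 = (129 - 44893/7)*3584 + 1/25559 = -43990/7*3584 + 1/25559 = -22522880 + 1/25559 = -575662289919/25559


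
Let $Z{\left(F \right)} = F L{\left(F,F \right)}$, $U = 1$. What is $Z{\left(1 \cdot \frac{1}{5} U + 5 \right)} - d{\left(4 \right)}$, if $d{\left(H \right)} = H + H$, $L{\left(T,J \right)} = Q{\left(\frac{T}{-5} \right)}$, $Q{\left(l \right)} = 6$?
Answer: $\frac{116}{5} \approx 23.2$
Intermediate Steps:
$L{\left(T,J \right)} = 6$
$Z{\left(F \right)} = 6 F$ ($Z{\left(F \right)} = F 6 = 6 F$)
$d{\left(H \right)} = 2 H$
$Z{\left(1 \cdot \frac{1}{5} U + 5 \right)} - d{\left(4 \right)} = 6 \left(1 \cdot \frac{1}{5} \cdot 1 + 5\right) - 2 \cdot 4 = 6 \left(1 \cdot \frac{1}{5} \cdot 1 + 5\right) - 8 = 6 \left(\frac{1}{5} \cdot 1 + 5\right) - 8 = 6 \left(\frac{1}{5} + 5\right) - 8 = 6 \cdot \frac{26}{5} - 8 = \frac{156}{5} - 8 = \frac{116}{5}$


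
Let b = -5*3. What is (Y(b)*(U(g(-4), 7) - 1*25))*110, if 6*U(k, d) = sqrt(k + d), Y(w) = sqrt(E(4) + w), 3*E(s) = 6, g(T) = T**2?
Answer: 55*I*sqrt(13)*(-150 + sqrt(23))/3 ≈ -9598.3*I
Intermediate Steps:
E(s) = 2 (E(s) = (1/3)*6 = 2)
b = -15
Y(w) = sqrt(2 + w)
U(k, d) = sqrt(d + k)/6 (U(k, d) = sqrt(k + d)/6 = sqrt(d + k)/6)
(Y(b)*(U(g(-4), 7) - 1*25))*110 = (sqrt(2 - 15)*(sqrt(7 + (-4)**2)/6 - 1*25))*110 = (sqrt(-13)*(sqrt(7 + 16)/6 - 25))*110 = ((I*sqrt(13))*(sqrt(23)/6 - 25))*110 = ((I*sqrt(13))*(-25 + sqrt(23)/6))*110 = (I*sqrt(13)*(-25 + sqrt(23)/6))*110 = 110*I*sqrt(13)*(-25 + sqrt(23)/6)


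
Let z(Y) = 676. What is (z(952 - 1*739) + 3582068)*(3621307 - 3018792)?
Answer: 2158657001160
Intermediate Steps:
(z(952 - 1*739) + 3582068)*(3621307 - 3018792) = (676 + 3582068)*(3621307 - 3018792) = 3582744*602515 = 2158657001160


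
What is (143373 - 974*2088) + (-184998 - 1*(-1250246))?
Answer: -825091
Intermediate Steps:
(143373 - 974*2088) + (-184998 - 1*(-1250246)) = (143373 - 2033712) + (-184998 + 1250246) = -1890339 + 1065248 = -825091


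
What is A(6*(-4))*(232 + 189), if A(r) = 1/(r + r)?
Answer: -421/48 ≈ -8.7708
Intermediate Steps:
A(r) = 1/(2*r)
A(6*(-4))*(232 + 189) = (1/(2*((6*(-4)))))*(232 + 189) = ((½)/(-24))*421 = ((½)*(-1/24))*421 = -1/48*421 = -421/48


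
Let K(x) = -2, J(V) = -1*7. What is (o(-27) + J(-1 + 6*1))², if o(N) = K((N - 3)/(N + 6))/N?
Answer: 34969/729 ≈ 47.968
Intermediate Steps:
J(V) = -7
o(N) = -2/N
(o(-27) + J(-1 + 6*1))² = (-2/(-27) - 7)² = (-2*(-1/27) - 7)² = (2/27 - 7)² = (-187/27)² = 34969/729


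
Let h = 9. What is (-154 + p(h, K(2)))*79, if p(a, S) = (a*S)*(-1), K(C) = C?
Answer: -13588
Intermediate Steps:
p(a, S) = -S*a (p(a, S) = (S*a)*(-1) = -S*a)
(-154 + p(h, K(2)))*79 = (-154 - 1*2*9)*79 = (-154 - 18)*79 = -172*79 = -13588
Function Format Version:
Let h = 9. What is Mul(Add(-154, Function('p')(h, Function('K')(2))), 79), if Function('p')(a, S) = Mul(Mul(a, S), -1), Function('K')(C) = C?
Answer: -13588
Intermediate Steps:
Function('p')(a, S) = Mul(-1, S, a) (Function('p')(a, S) = Mul(Mul(S, a), -1) = Mul(-1, S, a))
Mul(Add(-154, Function('p')(h, Function('K')(2))), 79) = Mul(Add(-154, Mul(-1, 2, 9)), 79) = Mul(Add(-154, -18), 79) = Mul(-172, 79) = -13588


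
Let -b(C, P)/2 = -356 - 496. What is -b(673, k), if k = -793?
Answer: -1704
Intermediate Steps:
b(C, P) = 1704 (b(C, P) = -2*(-356 - 496) = -2*(-852) = 1704)
-b(673, k) = -1*1704 = -1704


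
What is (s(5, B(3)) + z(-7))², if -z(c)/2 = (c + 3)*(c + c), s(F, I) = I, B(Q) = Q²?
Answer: 10609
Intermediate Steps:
z(c) = -4*c*(3 + c) (z(c) = -2*(c + 3)*(c + c) = -2*(3 + c)*2*c = -4*c*(3 + c))
(s(5, B(3)) + z(-7))² = (3² - 4*(-7)*(3 - 7))² = (9 - 4*(-7)*(-4))² = (9 - 112)² = (-103)² = 10609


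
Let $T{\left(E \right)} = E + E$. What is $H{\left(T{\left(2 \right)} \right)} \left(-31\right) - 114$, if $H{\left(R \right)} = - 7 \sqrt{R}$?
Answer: $320$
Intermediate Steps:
$T{\left(E \right)} = 2 E$
$H{\left(T{\left(2 \right)} \right)} \left(-31\right) - 114 = - 7 \sqrt{2 \cdot 2} \left(-31\right) - 114 = - 7 \sqrt{4} \left(-31\right) - 114 = \left(-7\right) 2 \left(-31\right) - 114 = \left(-14\right) \left(-31\right) - 114 = 434 - 114 = 320$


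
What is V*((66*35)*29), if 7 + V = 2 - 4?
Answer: -602910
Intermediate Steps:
V = -9 (V = -7 + (2 - 4) = -7 - 2 = -9)
V*((66*35)*29) = -9*66*35*29 = -20790*29 = -9*66990 = -602910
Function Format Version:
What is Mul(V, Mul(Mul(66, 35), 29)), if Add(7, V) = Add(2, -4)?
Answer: -602910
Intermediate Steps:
V = -9 (V = Add(-7, Add(2, -4)) = Add(-7, -2) = -9)
Mul(V, Mul(Mul(66, 35), 29)) = Mul(-9, Mul(Mul(66, 35), 29)) = Mul(-9, Mul(2310, 29)) = Mul(-9, 66990) = -602910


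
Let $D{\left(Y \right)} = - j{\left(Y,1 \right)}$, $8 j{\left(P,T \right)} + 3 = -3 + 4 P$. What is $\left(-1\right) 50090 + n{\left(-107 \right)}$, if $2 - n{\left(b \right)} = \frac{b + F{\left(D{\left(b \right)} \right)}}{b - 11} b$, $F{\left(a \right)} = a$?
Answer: $- \frac{23618959}{472} \approx -50040.0$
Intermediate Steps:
$j{\left(P,T \right)} = - \frac{3}{4} + \frac{P}{2}$ ($j{\left(P,T \right)} = - \frac{3}{8} + \frac{-3 + 4 P}{8} = - \frac{3}{8} + \left(- \frac{3}{8} + \frac{P}{2}\right) = - \frac{3}{4} + \frac{P}{2}$)
$D{\left(Y \right)} = \frac{3}{4} - \frac{Y}{2}$ ($D{\left(Y \right)} = - (- \frac{3}{4} + \frac{Y}{2}) = \frac{3}{4} - \frac{Y}{2}$)
$n{\left(b \right)} = 2 - \frac{b \left(\frac{3}{4} + \frac{b}{2}\right)}{-11 + b}$ ($n{\left(b \right)} = 2 - \frac{b - \left(- \frac{3}{4} + \frac{b}{2}\right)}{b - 11} b = 2 - \frac{\frac{3}{4} + \frac{b}{2}}{-11 + b} b = 2 - \frac{b \left(\frac{3}{4} + \frac{b}{2}\right)}{-11 + b}$)
$\left(-1\right) 50090 + n{\left(-107 \right)} = \left(-1\right) 50090 + \frac{-88 - 2 \left(-107\right)^{2} + 5 \left(-107\right)}{4 \left(-11 - 107\right)} = -50090 + \frac{-88 - 22898 - 535}{4 \left(-118\right)} = -50090 + \frac{1}{4} \left(- \frac{1}{118}\right) \left(-88 - 22898 - 535\right) = -50090 + \frac{1}{4} \left(- \frac{1}{118}\right) \left(-23521\right) = -50090 + \frac{23521}{472} = - \frac{23618959}{472}$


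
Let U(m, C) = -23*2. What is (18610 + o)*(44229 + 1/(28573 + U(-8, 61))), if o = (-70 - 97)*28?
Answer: 17580816010856/28527 ≈ 6.1629e+8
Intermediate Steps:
U(m, C) = -46
o = -4676 (o = -167*28 = -4676)
(18610 + o)*(44229 + 1/(28573 + U(-8, 61))) = (18610 - 4676)*(44229 + 1/(28573 - 46)) = 13934*(44229 + 1/28527) = 13934*(1261720684/28527) = 17580816010856/28527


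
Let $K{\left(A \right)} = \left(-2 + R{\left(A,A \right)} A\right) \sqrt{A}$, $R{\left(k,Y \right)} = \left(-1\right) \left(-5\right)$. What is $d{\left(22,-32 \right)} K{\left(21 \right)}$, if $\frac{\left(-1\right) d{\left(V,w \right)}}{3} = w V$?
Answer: $217536 \sqrt{21} \approx 9.9688 \cdot 10^{5}$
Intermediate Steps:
$R{\left(k,Y \right)} = 5$
$d{\left(V,w \right)} = - 3 V w$ ($d{\left(V,w \right)} = - 3 w V = - 3 V w$)
$K{\left(A \right)} = \sqrt{A} \left(-2 + 5 A\right)$ ($K{\left(A \right)} = \left(-2 + 5 A\right) \sqrt{A} = \sqrt{A} \left(-2 + 5 A\right)$)
$d{\left(22,-32 \right)} K{\left(21 \right)} = \left(-3\right) 22 \left(-32\right) \sqrt{21} \left(-2 + 5 \cdot 21\right) = 2112 \sqrt{21} \left(-2 + 105\right) = 2112 \sqrt{21} \cdot 103 = 2112 \cdot 103 \sqrt{21} = 217536 \sqrt{21}$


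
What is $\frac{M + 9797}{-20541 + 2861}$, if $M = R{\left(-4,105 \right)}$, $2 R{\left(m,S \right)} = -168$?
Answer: $- \frac{9713}{17680} \approx -0.54938$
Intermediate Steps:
$R{\left(m,S \right)} = -84$ ($R{\left(m,S \right)} = \frac{1}{2} \left(-168\right) = -84$)
$M = -84$
$\frac{M + 9797}{-20541 + 2861} = \frac{-84 + 9797}{-20541 + 2861} = \frac{9713}{-17680} = 9713 \left(- \frac{1}{17680}\right) = - \frac{9713}{17680}$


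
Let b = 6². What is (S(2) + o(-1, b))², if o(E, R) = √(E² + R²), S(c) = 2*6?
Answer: (12 + √1297)² ≈ 2305.3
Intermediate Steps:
S(c) = 12
b = 36
(S(2) + o(-1, b))² = (12 + √((-1)² + 36²))² = (12 + √(1 + 1296))² = (12 + √1297)²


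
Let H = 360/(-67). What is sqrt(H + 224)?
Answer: 2*sqrt(245354)/67 ≈ 14.786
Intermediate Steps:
H = -360/67 (H = 360*(-1/67) = -360/67 ≈ -5.3731)
sqrt(H + 224) = sqrt(-360/67 + 224) = sqrt(14648/67) = 2*sqrt(245354)/67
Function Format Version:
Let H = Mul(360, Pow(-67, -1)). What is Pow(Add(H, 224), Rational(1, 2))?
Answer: Mul(Rational(2, 67), Pow(245354, Rational(1, 2))) ≈ 14.786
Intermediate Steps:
H = Rational(-360, 67) (H = Mul(360, Rational(-1, 67)) = Rational(-360, 67) ≈ -5.3731)
Pow(Add(H, 224), Rational(1, 2)) = Pow(Add(Rational(-360, 67), 224), Rational(1, 2)) = Pow(Rational(14648, 67), Rational(1, 2)) = Mul(Rational(2, 67), Pow(245354, Rational(1, 2)))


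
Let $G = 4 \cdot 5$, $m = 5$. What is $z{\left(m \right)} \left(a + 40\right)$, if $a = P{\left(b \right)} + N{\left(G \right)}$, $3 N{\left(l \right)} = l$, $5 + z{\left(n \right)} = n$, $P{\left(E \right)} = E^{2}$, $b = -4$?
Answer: $0$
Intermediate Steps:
$z{\left(n \right)} = -5 + n$
$G = 20$
$N{\left(l \right)} = \frac{l}{3}$
$a = \frac{68}{3}$ ($a = \left(-4\right)^{2} + \frac{1}{3} \cdot 20 = 16 + \frac{20}{3} = \frac{68}{3} \approx 22.667$)
$z{\left(m \right)} \left(a + 40\right) = \left(-5 + 5\right) \left(\frac{68}{3} + 40\right) = 0 \cdot \frac{188}{3} = 0$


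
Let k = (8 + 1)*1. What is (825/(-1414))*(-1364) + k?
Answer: 569013/707 ≈ 804.83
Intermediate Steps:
k = 9 (k = 9*1 = 9)
(825/(-1414))*(-1364) + k = (825/(-1414))*(-1364) + 9 = (825*(-1/1414))*(-1364) + 9 = -825/1414*(-1364) + 9 = 562650/707 + 9 = 569013/707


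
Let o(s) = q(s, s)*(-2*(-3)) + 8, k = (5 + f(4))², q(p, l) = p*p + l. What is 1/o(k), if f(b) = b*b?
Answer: 1/1169540 ≈ 8.5504e-7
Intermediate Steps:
q(p, l) = l + p² (q(p, l) = p² + l = l + p²)
f(b) = b²
k = 441 (k = (5 + 4²)² = (5 + 16)² = 21² = 441)
o(s) = 8 + 6*s + 6*s² (o(s) = (s + s²)*(-2*(-3)) + 8 = (s + s²)*6 + 8 = (6*s + 6*s²) + 8 = 8 + 6*s + 6*s²)
1/o(k) = 1/(8 + 6*441 + 6*441²) = 1/(8 + 2646 + 6*194481) = 1/(8 + 2646 + 1166886) = 1/1169540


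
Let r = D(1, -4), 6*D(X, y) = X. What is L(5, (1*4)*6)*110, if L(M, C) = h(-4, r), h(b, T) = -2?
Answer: -220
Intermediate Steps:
D(X, y) = X/6
r = 1/6 (r = (1/6)*1 = 1/6 ≈ 0.16667)
L(M, C) = -2
L(5, (1*4)*6)*110 = -2*110 = -220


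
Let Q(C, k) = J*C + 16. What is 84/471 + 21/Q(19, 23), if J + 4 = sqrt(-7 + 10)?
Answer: -42448/131723 - 133*sqrt(3)/839 ≈ -0.59682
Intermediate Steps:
J = -4 + sqrt(3) (J = -4 + sqrt(-7 + 10) = -4 + sqrt(3) ≈ -2.2679)
Q(C, k) = 16 + C*(-4 + sqrt(3)) (Q(C, k) = (-4 + sqrt(3))*C + 16 = C*(-4 + sqrt(3)) + 16 = 16 + C*(-4 + sqrt(3)))
84/471 + 21/Q(19, 23) = 84/471 + 21/(16 - 1*19*(4 - sqrt(3))) = 84*(1/471) + 21/(16 + (-76 + 19*sqrt(3))) = 28/157 + 21/(-60 + 19*sqrt(3))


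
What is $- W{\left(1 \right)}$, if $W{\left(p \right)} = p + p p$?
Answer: $-2$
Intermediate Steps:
$W{\left(p \right)} = p + p^{2}$
$- W{\left(1 \right)} = - 1 \left(1 + 1\right) = - 1 \cdot 2 = \left(-1\right) 2 = -2$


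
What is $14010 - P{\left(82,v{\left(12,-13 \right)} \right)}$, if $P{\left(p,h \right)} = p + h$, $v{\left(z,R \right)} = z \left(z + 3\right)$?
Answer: $13748$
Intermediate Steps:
$v{\left(z,R \right)} = z \left(3 + z\right)$
$P{\left(p,h \right)} = h + p$
$14010 - P{\left(82,v{\left(12,-13 \right)} \right)} = 14010 - \left(12 \left(3 + 12\right) + 82\right) = 14010 - \left(12 \cdot 15 + 82\right) = 14010 - \left(180 + 82\right) = 14010 - 262 = 13748$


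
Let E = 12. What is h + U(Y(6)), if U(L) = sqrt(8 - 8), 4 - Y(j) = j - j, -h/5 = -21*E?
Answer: 1260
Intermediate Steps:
h = 1260 (h = -(-105)*12 = -5*(-252) = 1260)
Y(j) = 4 (Y(j) = 4 - (j - j) = 4 - 1*0 = 4 + 0 = 4)
U(L) = 0 (U(L) = sqrt(0) = 0)
h + U(Y(6)) = 1260 + 0 = 1260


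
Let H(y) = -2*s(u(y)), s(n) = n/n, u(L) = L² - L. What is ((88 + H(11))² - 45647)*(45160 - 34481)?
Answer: -408482429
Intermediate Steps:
s(n) = 1
H(y) = -2 (H(y) = -2*1 = -2)
((88 + H(11))² - 45647)*(45160 - 34481) = ((88 - 2)² - 45647)*(45160 - 34481) = (86² - 45647)*10679 = (7396 - 45647)*10679 = -38251*10679 = -408482429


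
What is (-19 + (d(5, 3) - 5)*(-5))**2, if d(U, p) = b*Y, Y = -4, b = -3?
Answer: 2916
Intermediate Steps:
d(U, p) = 12 (d(U, p) = -3*(-4) = 12)
(-19 + (d(5, 3) - 5)*(-5))**2 = (-19 + (12 - 5)*(-5))**2 = (-19 + 7*(-5))**2 = (-19 - 35)**2 = (-54)**2 = 2916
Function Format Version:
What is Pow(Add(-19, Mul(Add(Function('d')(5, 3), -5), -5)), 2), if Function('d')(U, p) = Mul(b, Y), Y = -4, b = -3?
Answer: 2916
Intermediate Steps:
Function('d')(U, p) = 12 (Function('d')(U, p) = Mul(-3, -4) = 12)
Pow(Add(-19, Mul(Add(Function('d')(5, 3), -5), -5)), 2) = Pow(Add(-19, Mul(Add(12, -5), -5)), 2) = Pow(Add(-19, Mul(7, -5)), 2) = Pow(Add(-19, -35), 2) = Pow(-54, 2) = 2916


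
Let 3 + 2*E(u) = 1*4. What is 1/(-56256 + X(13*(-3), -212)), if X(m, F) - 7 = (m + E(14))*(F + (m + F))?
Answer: -2/76847 ≈ -2.6026e-5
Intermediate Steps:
E(u) = ½ (E(u) = -3/2 + (1*4)/2 = -3/2 + (½)*4 = -3/2 + 2 = ½)
X(m, F) = 7 + (½ + m)*(m + 2*F) (X(m, F) = 7 + (m + ½)*(F + (m + F)) = 7 + (½ + m)*(F + (F + m)) = 7 + (½ + m)*(m + 2*F))
1/(-56256 + X(13*(-3), -212)) = 1/(-56256 + (7 - 212 + (13*(-3))² + (13*(-3))/2 + 2*(-212)*(13*(-3)))) = 1/(-56256 + (7 - 212 + (-39)² + (½)*(-39) + 2*(-212)*(-39))) = 1/(-56256 + (7 - 212 + 1521 - 39/2 + 16536)) = 1/(-56256 + 35665/2) = 1/(-76847/2) = -2/76847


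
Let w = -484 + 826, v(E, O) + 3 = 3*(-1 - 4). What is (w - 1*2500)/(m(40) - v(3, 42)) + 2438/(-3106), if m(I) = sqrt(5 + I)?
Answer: -6740537/48143 + 2158*sqrt(5)/93 ≈ -88.124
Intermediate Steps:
v(E, O) = -18 (v(E, O) = -3 + 3*(-1 - 4) = -3 + 3*(-5) = -3 - 15 = -18)
w = 342
(w - 1*2500)/(m(40) - v(3, 42)) + 2438/(-3106) = (342 - 1*2500)/(sqrt(5 + 40) - 1*(-18)) + 2438/(-3106) = (342 - 2500)/(sqrt(45) + 18) + 2438*(-1/3106) = -2158/(3*sqrt(5) + 18) - 1219/1553 = -2158/(18 + 3*sqrt(5)) - 1219/1553 = -1219/1553 - 2158/(18 + 3*sqrt(5))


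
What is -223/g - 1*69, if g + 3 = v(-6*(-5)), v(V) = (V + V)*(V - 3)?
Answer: -111796/1617 ≈ -69.138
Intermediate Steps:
v(V) = 2*V*(-3 + V) (v(V) = (2*V)*(-3 + V) = 2*V*(-3 + V))
g = 1617 (g = -3 + 2*(-6*(-5))*(-3 - 6*(-5)) = -3 + 2*30*(-3 + 30) = -3 + 2*30*27 = -3 + 1620 = 1617)
-223/g - 1*69 = -223/1617 - 1*69 = -223*1/1617 - 69 = -223/1617 - 69 = -111796/1617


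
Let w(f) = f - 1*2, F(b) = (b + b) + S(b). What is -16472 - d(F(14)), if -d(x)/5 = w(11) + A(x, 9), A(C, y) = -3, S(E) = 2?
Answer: -16442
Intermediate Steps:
F(b) = 2 + 2*b (F(b) = (b + b) + 2 = 2*b + 2 = 2 + 2*b)
w(f) = -2 + f (w(f) = f - 2 = -2 + f)
d(x) = -30 (d(x) = -5*((-2 + 11) - 3) = -5*(9 - 3) = -5*6 = -30)
-16472 - d(F(14)) = -16472 - 1*(-30) = -16472 + 30 = -16442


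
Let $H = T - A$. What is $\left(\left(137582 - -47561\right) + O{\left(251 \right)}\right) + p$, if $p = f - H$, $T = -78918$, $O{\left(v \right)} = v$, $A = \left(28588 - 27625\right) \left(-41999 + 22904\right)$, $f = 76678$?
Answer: $-18047495$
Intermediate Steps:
$A = -18388485$ ($A = 963 \left(-19095\right) = -18388485$)
$H = 18309567$ ($H = -78918 - -18388485 = -78918 + 18388485 = 18309567$)
$p = -18232889$ ($p = 76678 - 18309567 = -18232889$)
$\left(\left(137582 - -47561\right) + O{\left(251 \right)}\right) + p = \left(\left(137582 - -47561\right) + 251\right) - 18232889 = \left(\left(137582 + 47561\right) + 251\right) - 18232889 = \left(185143 + 251\right) - 18232889 = 185394 - 18232889 = -18047495$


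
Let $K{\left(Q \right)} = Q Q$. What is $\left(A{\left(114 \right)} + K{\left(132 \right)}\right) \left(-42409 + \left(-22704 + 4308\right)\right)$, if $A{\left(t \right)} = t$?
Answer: $-1066398090$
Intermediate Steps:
$K{\left(Q \right)} = Q^{2}$
$\left(A{\left(114 \right)} + K{\left(132 \right)}\right) \left(-42409 + \left(-22704 + 4308\right)\right) = \left(114 + 132^{2}\right) \left(-42409 + \left(-22704 + 4308\right)\right) = \left(114 + 17424\right) \left(-42409 - 18396\right) = 17538 \left(-60805\right) = -1066398090$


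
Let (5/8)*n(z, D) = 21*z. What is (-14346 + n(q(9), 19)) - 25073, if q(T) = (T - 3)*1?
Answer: -196087/5 ≈ -39217.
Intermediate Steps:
q(T) = -3 + T (q(T) = (-3 + T)*1 = -3 + T)
n(z, D) = 168*z/5 (n(z, D) = 8*(21*z)/5 = 168*z/5)
(-14346 + n(q(9), 19)) - 25073 = (-14346 + 168*(-3 + 9)/5) - 25073 = (-14346 + (168/5)*6) - 25073 = (-14346 + 1008/5) - 25073 = -70722/5 - 25073 = -196087/5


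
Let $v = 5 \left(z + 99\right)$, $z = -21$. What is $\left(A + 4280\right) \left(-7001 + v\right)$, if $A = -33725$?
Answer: $194660895$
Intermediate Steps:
$v = 390$ ($v = 5 \left(-21 + 99\right) = 5 \cdot 78 = 390$)
$\left(A + 4280\right) \left(-7001 + v\right) = \left(-33725 + 4280\right) \left(-7001 + 390\right) = \left(-29445\right) \left(-6611\right) = 194660895$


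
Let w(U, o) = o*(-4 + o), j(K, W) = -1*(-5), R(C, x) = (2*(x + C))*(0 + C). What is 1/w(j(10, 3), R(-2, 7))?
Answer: 1/480 ≈ 0.0020833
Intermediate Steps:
R(C, x) = C*(2*C + 2*x) (R(C, x) = (2*(C + x))*C = (2*C + 2*x)*C = C*(2*C + 2*x))
j(K, W) = 5
1/w(j(10, 3), R(-2, 7)) = 1/((2*(-2)*(-2 + 7))*(-4 + 2*(-2)*(-2 + 7))) = 1/((2*(-2)*5)*(-4 + 2*(-2)*5)) = 1/(-20*(-4 - 20)) = 1/(-20*(-24)) = 1/480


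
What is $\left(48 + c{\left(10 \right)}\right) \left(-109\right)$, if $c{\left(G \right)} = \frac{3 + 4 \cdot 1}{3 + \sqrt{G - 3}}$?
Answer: $- \frac{12753}{2} + \frac{763 \sqrt{7}}{2} \approx -5367.1$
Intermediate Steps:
$c{\left(G \right)} = \frac{7}{3 + \sqrt{-3 + G}}$ ($c{\left(G \right)} = \frac{3 + 4}{3 + \sqrt{-3 + G}} = \frac{7}{3 + \sqrt{-3 + G}}$)
$\left(48 + c{\left(10 \right)}\right) \left(-109\right) = \left(48 + \frac{7}{3 + \sqrt{-3 + 10}}\right) \left(-109\right) = \left(48 + \frac{7}{3 + \sqrt{7}}\right) \left(-109\right) = -5232 - \frac{763}{3 + \sqrt{7}}$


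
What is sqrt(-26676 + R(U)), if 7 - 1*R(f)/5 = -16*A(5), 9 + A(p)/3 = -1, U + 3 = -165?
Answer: I*sqrt(29041) ≈ 170.41*I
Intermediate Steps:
U = -168 (U = -3 - 165 = -168)
A(p) = -30 (A(p) = -27 + 3*(-1) = -27 - 3 = -30)
R(f) = -2365 (R(f) = 35 - (-80)*(-30) = 35 - 5*480 = 35 - 2400 = -2365)
sqrt(-26676 + R(U)) = sqrt(-26676 - 2365) = sqrt(-29041) = I*sqrt(29041)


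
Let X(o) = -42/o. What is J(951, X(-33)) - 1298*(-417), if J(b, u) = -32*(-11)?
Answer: 541618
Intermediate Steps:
J(b, u) = 352
J(951, X(-33)) - 1298*(-417) = 352 - 1298*(-417) = 352 - 1*(-541266) = 352 + 541266 = 541618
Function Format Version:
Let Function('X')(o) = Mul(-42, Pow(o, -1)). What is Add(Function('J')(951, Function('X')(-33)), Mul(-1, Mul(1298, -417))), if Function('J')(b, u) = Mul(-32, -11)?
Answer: 541618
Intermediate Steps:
Function('J')(b, u) = 352
Add(Function('J')(951, Function('X')(-33)), Mul(-1, Mul(1298, -417))) = Add(352, Mul(-1, Mul(1298, -417))) = Add(352, Mul(-1, -541266)) = Add(352, 541266) = 541618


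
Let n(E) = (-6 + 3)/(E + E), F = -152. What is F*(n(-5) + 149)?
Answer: -113468/5 ≈ -22694.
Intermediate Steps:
n(E) = -3/(2*E) (n(E) = -3*1/(2*E) = -3/(2*E))
F*(n(-5) + 149) = -152*(-3/2/(-5) + 149) = -152*(-3/2*(-1/5) + 149) = -152*(3/10 + 149) = -152*1493/10 = -113468/5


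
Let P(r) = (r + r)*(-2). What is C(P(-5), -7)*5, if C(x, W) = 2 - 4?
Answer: -10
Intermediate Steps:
P(r) = -4*r (P(r) = (2*r)*(-2) = -4*r)
C(x, W) = -2
C(P(-5), -7)*5 = -2*5 = -10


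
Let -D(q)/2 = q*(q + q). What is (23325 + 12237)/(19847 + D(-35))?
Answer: 35562/14947 ≈ 2.3792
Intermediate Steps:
D(q) = -4*q**2 (D(q) = -2*q*(q + q) = -2*q*2*q = -4*q**2)
(23325 + 12237)/(19847 + D(-35)) = (23325 + 12237)/(19847 - 4*(-35)**2) = 35562/(19847 - 4*1225) = 35562/(19847 - 4900) = 35562/14947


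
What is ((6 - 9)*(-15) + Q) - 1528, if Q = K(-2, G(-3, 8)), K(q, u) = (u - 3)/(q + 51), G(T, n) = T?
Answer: -72673/49 ≈ -1483.1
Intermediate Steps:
K(q, u) = (-3 + u)/(51 + q)
Q = -6/49 (Q = (-3 - 3)/(51 - 2) = -6/49 ≈ -0.12245)
((6 - 9)*(-15) + Q) - 1528 = ((6 - 9)*(-15) - 6/49) - 1528 = (-3*(-15) - 6/49) - 1528 = (45 - 6/49) - 1528 = 2199/49 - 1528 = -72673/49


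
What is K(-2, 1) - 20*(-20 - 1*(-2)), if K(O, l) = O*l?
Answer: 358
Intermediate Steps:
K(-2, 1) - 20*(-20 - 1*(-2)) = -2*1 - 20*(-20 - 1*(-2)) = -2 - 20*(-20 + 2) = -2 - 20*(-18) = -2 + 360 = 358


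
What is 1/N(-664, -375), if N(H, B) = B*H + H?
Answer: 1/248336 ≈ 4.0268e-6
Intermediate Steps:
N(H, B) = H + B*H
1/N(-664, -375) = 1/(-664*(1 - 375)) = 1/(-664*(-374)) = 1/248336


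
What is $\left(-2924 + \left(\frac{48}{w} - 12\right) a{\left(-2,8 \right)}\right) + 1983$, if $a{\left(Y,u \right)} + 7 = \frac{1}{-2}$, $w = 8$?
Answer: $-896$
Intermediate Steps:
$a{\left(Y,u \right)} = - \frac{15}{2}$ ($a{\left(Y,u \right)} = -7 + \frac{1}{-2} = -7 - \frac{1}{2} = - \frac{15}{2}$)
$\left(-2924 + \left(\frac{48}{w} - 12\right) a{\left(-2,8 \right)}\right) + 1983 = \left(-2924 + \left(\frac{48}{8} - 12\right) \left(- \frac{15}{2}\right)\right) + 1983 = \left(-2924 + \left(48 \cdot \frac{1}{8} - 12\right) \left(- \frac{15}{2}\right)\right) + 1983 = \left(-2924 + \left(6 - 12\right) \left(- \frac{15}{2}\right)\right) + 1983 = \left(-2924 - -45\right) + 1983 = \left(-2924 + 45\right) + 1983 = -2879 + 1983 = -896$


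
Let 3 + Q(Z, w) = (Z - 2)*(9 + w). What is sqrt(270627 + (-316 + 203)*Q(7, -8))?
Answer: sqrt(270401) ≈ 520.00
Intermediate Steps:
Q(Z, w) = -3 + (-2 + Z)*(9 + w) (Q(Z, w) = -3 + (Z - 2)*(9 + w) = -3 + (-2 + Z)*(9 + w))
sqrt(270627 + (-316 + 203)*Q(7, -8)) = sqrt(270627 + (-316 + 203)*(-21 - 2*(-8) + 9*7 + 7*(-8))) = sqrt(270627 - 113*(-21 + 16 + 63 - 56)) = sqrt(270627 - 113*2) = sqrt(270627 - 226) = sqrt(270401)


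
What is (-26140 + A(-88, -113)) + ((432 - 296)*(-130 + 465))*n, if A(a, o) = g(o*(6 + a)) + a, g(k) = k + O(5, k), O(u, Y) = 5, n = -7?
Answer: -335877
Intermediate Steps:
g(k) = 5 + k (g(k) = k + 5 = 5 + k)
A(a, o) = 5 + a + o*(6 + a) (A(a, o) = (5 + o*(6 + a)) + a = 5 + a + o*(6 + a))
(-26140 + A(-88, -113)) + ((432 - 296)*(-130 + 465))*n = (-26140 + (5 - 88 - 113*(6 - 88))) + ((432 - 296)*(-130 + 465))*(-7) = (-26140 + (5 - 88 - 113*(-82))) + (136*335)*(-7) = (-26140 + (5 - 88 + 9266)) + 45560*(-7) = (-26140 + 9183) - 318920 = -16957 - 318920 = -335877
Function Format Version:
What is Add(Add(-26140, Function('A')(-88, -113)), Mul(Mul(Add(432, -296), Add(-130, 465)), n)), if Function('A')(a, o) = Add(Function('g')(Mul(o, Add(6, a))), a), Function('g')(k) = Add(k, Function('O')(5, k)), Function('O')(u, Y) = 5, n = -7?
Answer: -335877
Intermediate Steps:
Function('g')(k) = Add(5, k) (Function('g')(k) = Add(k, 5) = Add(5, k))
Function('A')(a, o) = Add(5, a, Mul(o, Add(6, a))) (Function('A')(a, o) = Add(Add(5, Mul(o, Add(6, a))), a) = Add(5, a, Mul(o, Add(6, a))))
Add(Add(-26140, Function('A')(-88, -113)), Mul(Mul(Add(432, -296), Add(-130, 465)), n)) = Add(Add(-26140, Add(5, -88, Mul(-113, Add(6, -88)))), Mul(Mul(Add(432, -296), Add(-130, 465)), -7)) = Add(Add(-26140, Add(5, -88, Mul(-113, -82))), Mul(Mul(136, 335), -7)) = Add(Add(-26140, Add(5, -88, 9266)), Mul(45560, -7)) = Add(Add(-26140, 9183), -318920) = Add(-16957, -318920) = -335877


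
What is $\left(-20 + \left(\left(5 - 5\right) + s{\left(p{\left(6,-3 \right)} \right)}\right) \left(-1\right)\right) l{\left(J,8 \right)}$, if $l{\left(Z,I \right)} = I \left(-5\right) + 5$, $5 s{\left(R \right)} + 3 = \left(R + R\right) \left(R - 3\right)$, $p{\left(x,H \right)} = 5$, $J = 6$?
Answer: $819$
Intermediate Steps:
$s{\left(R \right)} = - \frac{3}{5} + \frac{2 R \left(-3 + R\right)}{5}$ ($s{\left(R \right)} = - \frac{3}{5} + \frac{\left(R + R\right) \left(R - 3\right)}{5} = - \frac{3}{5} + \frac{2 R \left(-3 + R\right)}{5}$)
$l{\left(Z,I \right)} = 5 - 5 I$ ($l{\left(Z,I \right)} = - 5 I + 5 = 5 - 5 I$)
$\left(-20 + \left(\left(5 - 5\right) + s{\left(p{\left(6,-3 \right)} \right)}\right) \left(-1\right)\right) l{\left(J,8 \right)} = \left(-20 + \left(\left(5 - 5\right) - \left(\frac{33}{5} - 10\right)\right) \left(-1\right)\right) \left(5 - 40\right) = \left(-20 + \left(0 - - \frac{17}{5}\right) \left(-1\right)\right) \left(5 - 40\right) = \left(-20 + \left(0 - - \frac{17}{5}\right) \left(-1\right)\right) \left(-35\right) = \left(-20 + \left(0 + \frac{17}{5}\right) \left(-1\right)\right) \left(-35\right) = \left(-20 + \frac{17}{5} \left(-1\right)\right) \left(-35\right) = \left(-20 - \frac{17}{5}\right) \left(-35\right) = \left(- \frac{117}{5}\right) \left(-35\right) = 819$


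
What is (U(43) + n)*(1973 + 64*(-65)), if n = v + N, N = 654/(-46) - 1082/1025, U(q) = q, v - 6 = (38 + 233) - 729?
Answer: 21874890132/23575 ≈ 9.2789e+5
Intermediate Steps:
v = -452 (v = 6 + ((38 + 233) - 729) = 6 + (271 - 729) = 6 - 458 = -452)
N = -360061/23575 (N = 654*(-1/46) - 1082*1/1025 = -327/23 - 1082/1025 = -360061/23575 ≈ -15.273)
n = -11015961/23575 (n = -452 - 360061/23575 = -11015961/23575 ≈ -467.27)
(U(43) + n)*(1973 + 64*(-65)) = (43 - 11015961/23575)*(1973 + 64*(-65)) = -10002236*(1973 - 4160)/23575 = -10002236/23575*(-2187) = 21874890132/23575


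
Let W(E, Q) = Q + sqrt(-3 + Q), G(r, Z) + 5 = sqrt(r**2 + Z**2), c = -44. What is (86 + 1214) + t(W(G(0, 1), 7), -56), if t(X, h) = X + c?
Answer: 1265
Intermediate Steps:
G(r, Z) = -5 + sqrt(Z**2 + r**2) (G(r, Z) = -5 + sqrt(r**2 + Z**2) = -5 + sqrt(Z**2 + r**2))
t(X, h) = -44 + X (t(X, h) = X - 44 = -44 + X)
(86 + 1214) + t(W(G(0, 1), 7), -56) = (86 + 1214) + (-44 + (7 + sqrt(-3 + 7))) = 1300 + (-44 + (7 + sqrt(4))) = 1300 + (-44 + (7 + 2)) = 1300 + (-44 + 9) = 1300 - 35 = 1265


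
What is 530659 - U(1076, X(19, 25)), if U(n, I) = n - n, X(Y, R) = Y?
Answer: 530659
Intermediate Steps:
U(n, I) = 0
530659 - U(1076, X(19, 25)) = 530659 - 1*0 = 530659 + 0 = 530659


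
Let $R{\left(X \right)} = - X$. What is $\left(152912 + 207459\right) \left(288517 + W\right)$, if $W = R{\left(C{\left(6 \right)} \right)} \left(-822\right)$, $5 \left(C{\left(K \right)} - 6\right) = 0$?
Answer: $105750509579$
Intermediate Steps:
$C{\left(K \right)} = 6$ ($C{\left(K \right)} = 6 + \frac{1}{5} \cdot 0 = 6 + 0 = 6$)
$W = 4932$ ($W = \left(-1\right) 6 \left(-822\right) = \left(-6\right) \left(-822\right) = 4932$)
$\left(152912 + 207459\right) \left(288517 + W\right) = \left(152912 + 207459\right) \left(288517 + 4932\right) = 360371 \cdot 293449 = 105750509579$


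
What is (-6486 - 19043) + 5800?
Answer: -19729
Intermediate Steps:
(-6486 - 19043) + 5800 = -25529 + 5800 = -19729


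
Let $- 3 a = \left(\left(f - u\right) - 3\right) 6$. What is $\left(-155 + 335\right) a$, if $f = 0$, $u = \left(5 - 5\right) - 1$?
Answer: $720$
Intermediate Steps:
$u = -1$ ($u = 0 - 1 = -1$)
$a = 4$ ($a = - \frac{\left(\left(0 - -1\right) - 3\right) 6}{3} = - \frac{\left(\left(0 + 1\right) - 3\right) 6}{3} = - \frac{\left(1 - 3\right) 6}{3} = - \frac{\left(-2\right) 6}{3} = \left(- \frac{1}{3}\right) \left(-12\right) = 4$)
$\left(-155 + 335\right) a = \left(-155 + 335\right) 4 = 180 \cdot 4 = 720$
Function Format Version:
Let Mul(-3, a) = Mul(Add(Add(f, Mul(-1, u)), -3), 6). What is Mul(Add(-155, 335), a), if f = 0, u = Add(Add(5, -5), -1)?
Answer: 720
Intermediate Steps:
u = -1 (u = Add(0, -1) = -1)
a = 4 (a = Mul(Rational(-1, 3), Mul(Add(Add(0, Mul(-1, -1)), -3), 6)) = Mul(Rational(-1, 3), Mul(Add(Add(0, 1), -3), 6)) = Mul(Rational(-1, 3), Mul(Add(1, -3), 6)) = Mul(Rational(-1, 3), Mul(-2, 6)) = Mul(Rational(-1, 3), -12) = 4)
Mul(Add(-155, 335), a) = Mul(Add(-155, 335), 4) = Mul(180, 4) = 720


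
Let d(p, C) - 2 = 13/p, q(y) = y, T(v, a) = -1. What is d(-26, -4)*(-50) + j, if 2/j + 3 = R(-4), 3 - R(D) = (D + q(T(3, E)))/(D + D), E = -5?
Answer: -391/5 ≈ -78.200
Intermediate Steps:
R(D) = 3 - (-1 + D)/(2*D) (R(D) = 3 - (D - 1)/(D + D) = 3 - (-1 + D)/(2*D))
d(p, C) = 2 + 13/p
j = -16/5 (j = 2/(-3 + (1/2)*(1 + 5*(-4))/(-4)) = 2/(-3 + (1/2)*(-1/4)*(1 - 20)) = 2/(-3 + (1/2)*(-1/4)*(-19)) = 2/(-3 + 19/8) = 2/(-5/8) = 2*(-8/5) = -16/5 ≈ -3.2000)
d(-26, -4)*(-50) + j = (2 + 13/(-26))*(-50) - 16/5 = (2 + 13*(-1/26))*(-50) - 16/5 = (2 - 1/2)*(-50) - 16/5 = (3/2)*(-50) - 16/5 = -75 - 16/5 = -391/5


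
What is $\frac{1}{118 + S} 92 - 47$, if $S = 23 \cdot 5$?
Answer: $- \frac{10859}{233} \approx -46.605$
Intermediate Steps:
$S = 115$
$\frac{1}{118 + S} 92 - 47 = \frac{1}{118 + 115} \cdot 92 - 47 = \frac{1}{233} \cdot 92 - 47 = \frac{92}{233} - 47 = - \frac{10859}{233}$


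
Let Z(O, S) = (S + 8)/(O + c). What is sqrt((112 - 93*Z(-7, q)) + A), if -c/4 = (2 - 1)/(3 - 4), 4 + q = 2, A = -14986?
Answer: 12*I*sqrt(102) ≈ 121.19*I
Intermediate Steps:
q = -2 (q = -4 + 2 = -2)
c = 4 (c = -4*(2 - 1)/(3 - 4) = -4/(-1) = -4*(-1) = 4)
Z(O, S) = (8 + S)/(4 + O) (Z(O, S) = (S + 8)/(O + 4) = (8 + S)/(4 + O))
sqrt((112 - 93*Z(-7, q)) + A) = sqrt((112 - 93*(8 - 2)/(4 - 7)) - 14986) = sqrt((112 - 93*6/(-3)) - 14986) = sqrt((112 - (-31)*6) - 14986) = sqrt((112 - 93*(-2)) - 14986) = sqrt((112 + 186) - 14986) = sqrt(298 - 14986) = sqrt(-14688) = 12*I*sqrt(102)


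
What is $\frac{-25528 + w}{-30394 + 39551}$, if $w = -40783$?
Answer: $- \frac{66311}{9157} \approx -7.2416$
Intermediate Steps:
$\frac{-25528 + w}{-30394 + 39551} = \frac{-25528 - 40783}{-30394 + 39551} = - \frac{66311}{9157}$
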